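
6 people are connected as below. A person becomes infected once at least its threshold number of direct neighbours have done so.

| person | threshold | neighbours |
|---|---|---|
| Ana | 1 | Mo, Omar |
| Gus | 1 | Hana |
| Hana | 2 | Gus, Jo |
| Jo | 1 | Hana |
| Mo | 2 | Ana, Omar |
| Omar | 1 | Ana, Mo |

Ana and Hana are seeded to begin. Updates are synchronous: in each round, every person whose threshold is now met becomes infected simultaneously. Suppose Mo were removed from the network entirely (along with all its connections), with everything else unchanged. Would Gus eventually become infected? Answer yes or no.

yes

With Mo removed:
Round 1 — Ana, Hana become infected (initial).
Round 2 — checking thresholds:
  Gus: 1 of 1 neighbours ≥ 1, becomes infected.
  Jo: 1 of 1 neighbours ≥ 1, becomes infected.
  Omar: 1 of 1 neighbours ≥ 1, becomes infected.
Round 3 — no new infections; cascade stops.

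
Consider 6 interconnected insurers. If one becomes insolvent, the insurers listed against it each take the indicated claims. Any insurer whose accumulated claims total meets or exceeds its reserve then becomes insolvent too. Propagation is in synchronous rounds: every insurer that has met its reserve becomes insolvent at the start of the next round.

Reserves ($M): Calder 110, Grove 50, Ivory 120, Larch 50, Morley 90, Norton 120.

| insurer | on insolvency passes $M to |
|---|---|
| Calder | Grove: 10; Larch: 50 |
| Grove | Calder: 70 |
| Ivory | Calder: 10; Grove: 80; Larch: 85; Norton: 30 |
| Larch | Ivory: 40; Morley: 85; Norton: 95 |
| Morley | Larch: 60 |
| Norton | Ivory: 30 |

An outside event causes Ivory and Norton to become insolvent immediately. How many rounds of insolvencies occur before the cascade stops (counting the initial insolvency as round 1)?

2

Round 1 — Ivory, Norton become insolvent (initial).
  Calder: +10 → 10 < 110
  Grove: +80 → 80 ≥ 50
  Larch: +85 → 85 ≥ 50
Round 2 — Grove, Larch become insolvent.
  Calder: +70 → 80 < 110
  Morley: +85 → 85 < 90
No further insolvencies.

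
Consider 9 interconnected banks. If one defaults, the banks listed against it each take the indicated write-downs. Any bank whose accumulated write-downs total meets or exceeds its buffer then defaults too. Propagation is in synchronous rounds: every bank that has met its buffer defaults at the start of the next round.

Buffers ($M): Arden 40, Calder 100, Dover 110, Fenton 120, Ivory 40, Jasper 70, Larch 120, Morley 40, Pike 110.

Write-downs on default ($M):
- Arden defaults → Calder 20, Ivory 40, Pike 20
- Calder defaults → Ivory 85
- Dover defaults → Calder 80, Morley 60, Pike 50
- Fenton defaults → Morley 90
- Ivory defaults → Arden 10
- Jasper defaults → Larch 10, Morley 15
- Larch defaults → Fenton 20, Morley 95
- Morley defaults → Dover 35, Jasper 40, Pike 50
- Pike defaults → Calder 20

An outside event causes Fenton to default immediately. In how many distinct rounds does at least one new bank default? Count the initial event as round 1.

2

Round 1 — Fenton defaults (initial).
  Morley: +90 → 90 ≥ 40
Round 2 — Morley defaults.
  Dover: +35 → 35 < 110
  Jasper: +40 → 40 < 70
  Pike: +50 → 50 < 110
No further defaults.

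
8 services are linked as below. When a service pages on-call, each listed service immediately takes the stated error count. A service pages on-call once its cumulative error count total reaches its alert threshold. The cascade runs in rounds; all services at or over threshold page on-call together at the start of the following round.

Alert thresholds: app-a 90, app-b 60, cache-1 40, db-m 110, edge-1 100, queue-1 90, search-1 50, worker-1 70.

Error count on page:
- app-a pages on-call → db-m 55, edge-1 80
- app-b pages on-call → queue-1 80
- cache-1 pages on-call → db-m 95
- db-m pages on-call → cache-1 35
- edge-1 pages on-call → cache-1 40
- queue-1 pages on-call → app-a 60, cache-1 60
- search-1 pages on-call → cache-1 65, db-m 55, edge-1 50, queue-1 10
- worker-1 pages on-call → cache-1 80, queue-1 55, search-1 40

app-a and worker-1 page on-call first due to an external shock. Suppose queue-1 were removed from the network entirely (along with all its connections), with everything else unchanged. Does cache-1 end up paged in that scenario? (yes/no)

yes

With queue-1 removed:
Round 1 — app-a, worker-1 page on-call (initial).
  cache-1: +80 → 80 ≥ 40
  db-m: +55 → 55 < 110
  edge-1: +80 → 80 < 100
  search-1: +40 → 40 < 50
Round 2 — cache-1 pages on-call.
  db-m: +95 → 150 ≥ 110
Round 3 — db-m pages on-call.
No further pages.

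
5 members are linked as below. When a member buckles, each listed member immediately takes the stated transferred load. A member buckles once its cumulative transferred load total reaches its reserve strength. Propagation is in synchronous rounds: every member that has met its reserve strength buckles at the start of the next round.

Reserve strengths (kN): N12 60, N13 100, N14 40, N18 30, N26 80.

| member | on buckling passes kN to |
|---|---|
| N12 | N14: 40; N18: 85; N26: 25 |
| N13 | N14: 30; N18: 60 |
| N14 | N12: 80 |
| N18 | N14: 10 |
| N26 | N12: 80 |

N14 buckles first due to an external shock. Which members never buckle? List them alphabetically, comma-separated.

N13, N26

Round 1 — N14 buckles (initial).
  N12: +80 → 80 ≥ 60
Round 2 — N12 buckles.
  N18: +85 → 85 ≥ 30
  N26: +25 → 25 < 80
Round 3 — N18 buckles.
No further bucklings.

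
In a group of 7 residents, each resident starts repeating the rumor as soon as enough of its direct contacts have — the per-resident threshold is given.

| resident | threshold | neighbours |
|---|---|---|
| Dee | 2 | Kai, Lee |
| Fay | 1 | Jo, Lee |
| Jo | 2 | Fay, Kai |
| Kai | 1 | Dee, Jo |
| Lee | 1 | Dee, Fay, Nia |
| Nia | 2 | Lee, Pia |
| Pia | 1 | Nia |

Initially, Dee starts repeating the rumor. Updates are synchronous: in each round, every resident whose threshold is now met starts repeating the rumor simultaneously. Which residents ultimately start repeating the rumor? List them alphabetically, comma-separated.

Dee, Fay, Jo, Kai, Lee

Round 1 — Dee starts repeating the rumor (initial).
Round 2 — checking thresholds:
  Kai: 1 of 2 neighbours ≥ 1, starts repeating the rumor.
  Lee: 1 of 3 neighbours ≥ 1, starts repeating the rumor.
Round 3 — checking thresholds:
  Fay: 1 of 2 neighbours ≥ 1, starts repeating the rumor.
  Jo: 1 of 2 neighbours < 2, below threshold.
  Nia: 1 of 2 neighbours < 2, below threshold.
Round 4 — checking thresholds:
  Jo: 2 of 2 neighbours ≥ 2, starts repeating the rumor.
  Nia: 1 of 2 neighbours < 2, below threshold.
Round 5 — no new spreads; cascade stops.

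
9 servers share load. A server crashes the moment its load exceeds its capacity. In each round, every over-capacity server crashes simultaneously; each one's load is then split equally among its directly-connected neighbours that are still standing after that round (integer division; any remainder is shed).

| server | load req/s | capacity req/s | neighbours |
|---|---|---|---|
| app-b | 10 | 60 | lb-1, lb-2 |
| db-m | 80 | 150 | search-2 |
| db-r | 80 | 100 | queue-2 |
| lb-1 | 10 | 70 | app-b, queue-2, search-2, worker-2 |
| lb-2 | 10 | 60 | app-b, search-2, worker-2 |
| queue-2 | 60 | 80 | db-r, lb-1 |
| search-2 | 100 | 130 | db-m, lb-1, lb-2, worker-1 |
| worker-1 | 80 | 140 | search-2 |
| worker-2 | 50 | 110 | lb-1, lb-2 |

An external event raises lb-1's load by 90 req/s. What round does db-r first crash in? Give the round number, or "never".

Round 1 — lb-1 at 100 > 70. lb-1 crashes.
  lb-1 sheds 100 req/s to app-b, queue-2, search-2, worker-2: 25 each.
    app-b: 10+25 = 35 ≤ 60
    queue-2: 60+25 = 85 > 80
    search-2: 100+25 = 125 ≤ 130
    worker-2: 50+25 = 75 ≤ 110
Round 2 — queue-2 crashes.
  queue-2 sheds 85 req/s to db-r: 85 each.
    db-r: 80+85 = 165 > 100
Round 3 — db-r crashes.
  db-r sheds 165 req/s: no online neighbours, lost.
No further crashes.

3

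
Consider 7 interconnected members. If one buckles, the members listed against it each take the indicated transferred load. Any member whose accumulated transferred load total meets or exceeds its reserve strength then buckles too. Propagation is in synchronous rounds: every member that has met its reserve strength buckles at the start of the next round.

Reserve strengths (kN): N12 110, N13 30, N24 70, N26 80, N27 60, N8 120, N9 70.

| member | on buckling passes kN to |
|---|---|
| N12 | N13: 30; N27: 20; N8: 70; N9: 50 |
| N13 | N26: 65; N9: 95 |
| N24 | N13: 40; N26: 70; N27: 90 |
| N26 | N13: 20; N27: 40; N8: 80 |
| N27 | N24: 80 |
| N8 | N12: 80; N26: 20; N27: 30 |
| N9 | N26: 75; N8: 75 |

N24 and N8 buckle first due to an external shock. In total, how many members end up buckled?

Round 1 — N24, N8 buckle (initial).
  N12: +80 → 80 < 110
  N13: +40 → 40 ≥ 30
  N26: +70+20 → 90 ≥ 80
  N27: +90+30 → 120 ≥ 60
Round 2 — N13, N26, N27 buckle.
  N9: +95 → 95 ≥ 70
Round 3 — N9 buckles.
No further bucklings.

6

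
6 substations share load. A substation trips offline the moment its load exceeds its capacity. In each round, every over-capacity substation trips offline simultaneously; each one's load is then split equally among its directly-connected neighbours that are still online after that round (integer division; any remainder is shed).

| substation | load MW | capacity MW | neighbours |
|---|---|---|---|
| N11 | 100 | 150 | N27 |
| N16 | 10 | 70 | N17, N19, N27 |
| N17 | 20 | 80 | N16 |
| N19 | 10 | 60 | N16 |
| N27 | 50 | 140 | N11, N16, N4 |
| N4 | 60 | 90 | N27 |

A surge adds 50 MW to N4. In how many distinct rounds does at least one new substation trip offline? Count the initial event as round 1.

3

Round 1 — N4 at 110 > 90. N4 trips offline.
  N4 sheds 110 MW to N27: 110 each.
    N27: 50+110 = 160 > 140
Round 2 — N27 trips offline.
  N27 sheds 160 MW to N11, N16: 80 each.
    N11: 100+80 = 180 > 150
    N16: 10+80 = 90 > 70
Round 3 — N11, N16 trip offline.
  N11 sheds 180 MW: no online neighbours, lost.
  N16 sheds 90 MW to N17, N19: 45 each.
    N17: 20+45 = 65 ≤ 80
    N19: 10+45 = 55 ≤ 60
No further trips.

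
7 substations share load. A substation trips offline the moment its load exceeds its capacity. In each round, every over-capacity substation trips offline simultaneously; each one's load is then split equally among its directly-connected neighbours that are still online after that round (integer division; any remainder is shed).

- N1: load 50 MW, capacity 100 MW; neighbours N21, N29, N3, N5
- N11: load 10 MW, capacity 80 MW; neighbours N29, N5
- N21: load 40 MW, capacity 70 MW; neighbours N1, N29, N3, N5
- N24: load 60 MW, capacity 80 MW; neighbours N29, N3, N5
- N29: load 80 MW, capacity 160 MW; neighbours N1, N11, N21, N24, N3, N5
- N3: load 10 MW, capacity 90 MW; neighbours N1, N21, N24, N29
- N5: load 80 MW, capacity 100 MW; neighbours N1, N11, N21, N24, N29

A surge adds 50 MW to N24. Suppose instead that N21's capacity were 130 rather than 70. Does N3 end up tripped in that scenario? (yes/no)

With N21's capacity at 130:
Round 1 — N24 at 110 > 80. N24 trips offline.
  N24 sheds 110 MW to N29, N3, N5: 36 each (2 lost).
    N29: 80+36 = 116 ≤ 160
    N3: 10+36 = 46 ≤ 90
    N5: 80+36 = 116 > 100
Round 2 — N5 trips offline.
  N5 sheds 116 MW to N1, N11, N21, N29: 29 each.
    N1: 50+29 = 79 ≤ 100
    N11: 10+29 = 39 ≤ 80
    N21: 40+29 = 69 ≤ 130
    N29: 116+29 = 145 ≤ 160
No further trips.

no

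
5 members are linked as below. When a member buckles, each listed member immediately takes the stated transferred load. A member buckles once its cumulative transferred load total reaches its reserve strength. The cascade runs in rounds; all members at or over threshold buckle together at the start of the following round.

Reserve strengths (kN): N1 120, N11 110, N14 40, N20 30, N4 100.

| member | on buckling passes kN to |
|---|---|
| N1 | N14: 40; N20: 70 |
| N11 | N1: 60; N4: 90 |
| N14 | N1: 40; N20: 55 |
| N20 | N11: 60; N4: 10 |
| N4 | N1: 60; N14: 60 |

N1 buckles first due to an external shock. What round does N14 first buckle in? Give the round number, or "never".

2

Round 1 — N1 buckles (initial).
  N14: +40 → 40 ≥ 40
  N20: +70 → 70 ≥ 30
Round 2 — N14, N20 buckle.
  N11: +60 → 60 < 110
  N4: +10 → 10 < 100
No further bucklings.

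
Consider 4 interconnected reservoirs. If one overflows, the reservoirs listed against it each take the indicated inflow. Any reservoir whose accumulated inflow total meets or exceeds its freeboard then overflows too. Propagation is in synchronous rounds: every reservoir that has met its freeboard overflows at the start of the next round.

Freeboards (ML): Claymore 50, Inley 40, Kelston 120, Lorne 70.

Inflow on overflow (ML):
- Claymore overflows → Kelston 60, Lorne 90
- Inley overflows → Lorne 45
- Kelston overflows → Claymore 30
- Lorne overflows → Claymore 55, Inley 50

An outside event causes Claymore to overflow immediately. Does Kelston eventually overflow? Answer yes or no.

Round 1 — Claymore overflows (initial).
  Kelston: +60 → 60 < 120
  Lorne: +90 → 90 ≥ 70
Round 2 — Lorne overflows.
  Inley: +50 → 50 ≥ 40
Round 3 — Inley overflows.
No further overflows.

no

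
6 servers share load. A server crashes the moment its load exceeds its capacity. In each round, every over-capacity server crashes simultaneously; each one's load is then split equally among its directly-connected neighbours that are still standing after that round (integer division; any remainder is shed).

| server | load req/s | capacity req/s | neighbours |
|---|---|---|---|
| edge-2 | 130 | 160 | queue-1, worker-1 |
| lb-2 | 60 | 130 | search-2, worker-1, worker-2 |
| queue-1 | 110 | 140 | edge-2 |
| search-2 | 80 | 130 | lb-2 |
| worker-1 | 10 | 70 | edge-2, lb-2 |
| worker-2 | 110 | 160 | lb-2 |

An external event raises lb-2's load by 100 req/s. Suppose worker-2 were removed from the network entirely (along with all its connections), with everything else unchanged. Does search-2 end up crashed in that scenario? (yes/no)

yes

With worker-2 removed:
Round 1 — lb-2 at 160 > 130. lb-2 crashes.
  lb-2 sheds 160 req/s to search-2, worker-1: 80 each.
    search-2: 80+80 = 160 > 130
    worker-1: 10+80 = 90 > 70
Round 2 — search-2, worker-1 crash.
  search-2 sheds 160 req/s: no online neighbours, lost.
  worker-1 sheds 90 req/s to edge-2: 90 each.
    edge-2: 130+90 = 220 > 160
Round 3 — edge-2 crashes.
  edge-2 sheds 220 req/s to queue-1: 220 each.
    queue-1: 110+220 = 330 > 140
Round 4 — queue-1 crashes.
  queue-1 sheds 330 req/s: no online neighbours, lost.
No further crashes.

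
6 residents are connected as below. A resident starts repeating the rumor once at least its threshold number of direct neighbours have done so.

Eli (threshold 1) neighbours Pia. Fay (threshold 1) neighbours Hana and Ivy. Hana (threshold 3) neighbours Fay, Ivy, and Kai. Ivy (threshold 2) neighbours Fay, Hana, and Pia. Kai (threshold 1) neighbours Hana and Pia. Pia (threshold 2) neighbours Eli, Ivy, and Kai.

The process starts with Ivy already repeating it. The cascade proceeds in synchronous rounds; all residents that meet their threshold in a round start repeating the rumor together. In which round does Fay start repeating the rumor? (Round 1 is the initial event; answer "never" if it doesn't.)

2

Round 1 — Ivy starts repeating the rumor (initial).
Round 2 — checking thresholds:
  Fay: 1 of 2 neighbours ≥ 1, starts repeating the rumor.
  Hana: 1 of 3 neighbours < 3, not yet.
  Pia: 1 of 3 neighbours < 2, not yet.
Round 3 — no new spreads; cascade stops.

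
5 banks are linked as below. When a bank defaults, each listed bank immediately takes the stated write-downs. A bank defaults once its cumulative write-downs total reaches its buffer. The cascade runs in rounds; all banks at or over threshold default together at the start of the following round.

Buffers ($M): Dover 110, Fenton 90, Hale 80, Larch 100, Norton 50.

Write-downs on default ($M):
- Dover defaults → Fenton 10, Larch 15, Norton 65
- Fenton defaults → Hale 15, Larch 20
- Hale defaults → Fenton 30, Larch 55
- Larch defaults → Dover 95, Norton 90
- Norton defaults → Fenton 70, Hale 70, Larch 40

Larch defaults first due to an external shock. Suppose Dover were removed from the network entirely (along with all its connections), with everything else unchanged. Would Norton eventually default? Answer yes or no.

With Dover removed:
Round 1 — Larch defaults (initial).
  Norton: +90 → 90 ≥ 50
Round 2 — Norton defaults.
  Fenton: +70 → 70 < 90
  Hale: +70 → 70 < 80
No further defaults.

yes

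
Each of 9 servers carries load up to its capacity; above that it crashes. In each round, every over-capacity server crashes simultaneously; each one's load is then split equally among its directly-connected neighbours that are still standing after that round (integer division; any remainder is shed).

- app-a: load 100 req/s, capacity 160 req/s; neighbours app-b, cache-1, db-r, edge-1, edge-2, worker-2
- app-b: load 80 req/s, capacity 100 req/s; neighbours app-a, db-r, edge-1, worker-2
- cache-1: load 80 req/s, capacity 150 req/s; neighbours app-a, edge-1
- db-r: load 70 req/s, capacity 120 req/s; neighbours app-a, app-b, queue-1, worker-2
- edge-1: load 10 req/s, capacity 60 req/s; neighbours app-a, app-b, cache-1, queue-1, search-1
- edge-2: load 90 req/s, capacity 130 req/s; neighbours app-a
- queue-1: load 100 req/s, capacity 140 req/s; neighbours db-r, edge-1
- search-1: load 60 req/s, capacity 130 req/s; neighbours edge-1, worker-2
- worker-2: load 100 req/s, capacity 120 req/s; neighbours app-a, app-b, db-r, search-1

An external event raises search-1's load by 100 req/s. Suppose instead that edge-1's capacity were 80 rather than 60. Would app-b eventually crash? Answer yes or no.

yes

With edge-1's capacity at 80:
Round 1 — search-1 at 160 > 130. search-1 crashes.
  search-1 sheds 160 req/s to edge-1, worker-2: 80 each.
    edge-1: 10+80 = 90 > 80
    worker-2: 100+80 = 180 > 120
Round 2 — edge-1, worker-2 crash.
  edge-1 sheds 90 req/s to app-a, app-b, cache-1, queue-1: 22 each (2 lost).
    app-a: 100+22 = 122 ≤ 160
    app-b: 80+22 = 102 > 100
    cache-1: 80+22 = 102 ≤ 150
    queue-1: 100+22 = 122 ≤ 140
  worker-2 sheds 180 req/s to app-a, app-b, db-r: 60 each.
    app-a: 122+60 = 182 > 160
    app-b: 102+60 = 162 > 100
    db-r: 70+60 = 130 > 120
Round 3 — app-a, app-b, db-r crash.
  app-a sheds 182 req/s to cache-1, edge-2: 91 each.
    cache-1: 102+91 = 193 > 150
    edge-2: 90+91 = 181 > 130
  app-b sheds 162 req/s: no online neighbours, lost.
  db-r sheds 130 req/s to queue-1: 130 each.
    queue-1: 122+130 = 252 > 140
Round 4 — cache-1, edge-2, queue-1 crash.
  cache-1 sheds 193 req/s: no online neighbours, lost.
  edge-2 sheds 181 req/s: no online neighbours, lost.
  queue-1 sheds 252 req/s: no online neighbours, lost.
No further crashes.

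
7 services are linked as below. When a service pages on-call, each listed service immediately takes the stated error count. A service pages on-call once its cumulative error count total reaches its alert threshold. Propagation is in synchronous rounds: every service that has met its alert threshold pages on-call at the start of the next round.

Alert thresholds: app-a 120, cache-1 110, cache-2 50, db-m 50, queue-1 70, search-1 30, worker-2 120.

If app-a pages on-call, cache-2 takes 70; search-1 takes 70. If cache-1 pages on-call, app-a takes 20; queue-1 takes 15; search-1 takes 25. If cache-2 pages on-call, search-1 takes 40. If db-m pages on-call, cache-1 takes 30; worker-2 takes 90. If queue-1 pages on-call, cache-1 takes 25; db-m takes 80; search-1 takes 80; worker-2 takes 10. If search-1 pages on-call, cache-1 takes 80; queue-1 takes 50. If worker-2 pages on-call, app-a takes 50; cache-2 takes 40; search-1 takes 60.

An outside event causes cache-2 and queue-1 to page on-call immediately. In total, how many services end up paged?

Round 1 — cache-2, queue-1 page on-call (initial).
  cache-1: +25 → 25 < 110
  db-m: +80 → 80 ≥ 50
  search-1: +40+80 → 120 ≥ 30
  worker-2: +10 → 10 < 120
Round 2 — db-m, search-1 page on-call.
  cache-1: +30+80 → 135 ≥ 110
  worker-2: +90 → 100 < 120
Round 3 — cache-1 pages on-call.
  app-a: +20 → 20 < 120
No further pages.

5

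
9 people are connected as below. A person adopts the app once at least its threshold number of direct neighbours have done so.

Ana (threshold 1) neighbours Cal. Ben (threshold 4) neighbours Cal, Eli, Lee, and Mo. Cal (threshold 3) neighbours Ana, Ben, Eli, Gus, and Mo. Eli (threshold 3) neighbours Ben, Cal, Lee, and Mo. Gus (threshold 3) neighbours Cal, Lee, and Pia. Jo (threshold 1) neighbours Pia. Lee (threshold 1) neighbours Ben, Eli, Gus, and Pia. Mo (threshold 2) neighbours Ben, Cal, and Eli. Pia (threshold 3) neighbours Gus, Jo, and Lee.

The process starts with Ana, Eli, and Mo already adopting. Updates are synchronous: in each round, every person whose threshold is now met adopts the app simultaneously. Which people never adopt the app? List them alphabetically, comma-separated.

Round 1 — Ana, Eli, Mo adopt the app (initial).
Round 2 — checking thresholds:
  Ben: 2 of 4 neighbours < 4, below threshold.
  Cal: 3 of 5 neighbours ≥ 3, adopts the app.
  Lee: 1 of 4 neighbours ≥ 1, adopts the app.
Round 3 — checking thresholds:
  Ben: 4 of 4 neighbours ≥ 4, adopts the app.
  Gus: 2 of 3 neighbours < 3, below threshold.
  Pia: 1 of 3 neighbours < 3, below threshold.
Round 4 — no new adoptions; cascade stops.

Gus, Jo, Pia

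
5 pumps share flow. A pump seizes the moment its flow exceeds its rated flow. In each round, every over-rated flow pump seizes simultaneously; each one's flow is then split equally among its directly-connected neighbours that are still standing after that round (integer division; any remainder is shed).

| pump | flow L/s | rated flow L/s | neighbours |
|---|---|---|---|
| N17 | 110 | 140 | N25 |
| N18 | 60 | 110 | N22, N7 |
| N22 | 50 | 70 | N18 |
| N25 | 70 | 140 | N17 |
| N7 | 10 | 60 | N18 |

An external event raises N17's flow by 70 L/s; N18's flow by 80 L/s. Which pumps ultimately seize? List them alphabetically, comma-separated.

N17, N18, N22, N25, N7

Round 1 — N17 at 180 > 140; N18 at 140 > 110. N17, N18 seize.
  N17 sheds 180 L/s to N25: 180 each.
    N25: 70+180 = 250 > 140
  N18 sheds 140 L/s to N22, N7: 70 each.
    N22: 50+70 = 120 > 70
    N7: 10+70 = 80 > 60
Round 2 — N22, N25, N7 seize.
  N22 sheds 120 L/s: no online neighbours, lost.
  N25 sheds 250 L/s: no online neighbours, lost.
  N7 sheds 80 L/s: no online neighbours, lost.
No further seizures.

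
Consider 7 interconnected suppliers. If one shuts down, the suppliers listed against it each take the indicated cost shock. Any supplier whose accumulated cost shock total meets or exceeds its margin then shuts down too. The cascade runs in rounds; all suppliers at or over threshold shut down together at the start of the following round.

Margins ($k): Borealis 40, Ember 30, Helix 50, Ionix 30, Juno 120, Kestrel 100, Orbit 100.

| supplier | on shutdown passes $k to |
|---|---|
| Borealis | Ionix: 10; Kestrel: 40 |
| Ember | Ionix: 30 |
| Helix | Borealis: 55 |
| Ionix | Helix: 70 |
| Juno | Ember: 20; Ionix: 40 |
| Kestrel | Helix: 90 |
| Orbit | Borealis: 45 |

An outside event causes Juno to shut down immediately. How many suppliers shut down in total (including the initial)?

4

Round 1 — Juno shuts down (initial).
  Ember: +20 → 20 < 30
  Ionix: +40 → 40 ≥ 30
Round 2 — Ionix shuts down.
  Helix: +70 → 70 ≥ 50
Round 3 — Helix shuts down.
  Borealis: +55 → 55 ≥ 40
Round 4 — Borealis shuts down.
  Kestrel: +40 → 40 < 100
No further shutdowns.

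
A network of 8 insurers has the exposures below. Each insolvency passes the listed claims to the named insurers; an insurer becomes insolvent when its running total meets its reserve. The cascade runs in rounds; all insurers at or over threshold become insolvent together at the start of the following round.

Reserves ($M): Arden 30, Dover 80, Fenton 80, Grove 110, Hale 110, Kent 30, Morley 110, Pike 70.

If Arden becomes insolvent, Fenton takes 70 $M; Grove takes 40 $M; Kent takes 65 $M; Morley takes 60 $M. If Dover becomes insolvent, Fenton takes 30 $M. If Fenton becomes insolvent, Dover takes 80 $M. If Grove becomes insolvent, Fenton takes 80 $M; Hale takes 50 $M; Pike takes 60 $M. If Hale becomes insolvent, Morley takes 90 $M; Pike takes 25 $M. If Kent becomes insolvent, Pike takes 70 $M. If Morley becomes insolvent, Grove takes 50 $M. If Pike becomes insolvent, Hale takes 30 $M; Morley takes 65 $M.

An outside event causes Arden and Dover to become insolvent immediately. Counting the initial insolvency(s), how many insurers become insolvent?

6

Round 1 — Arden, Dover become insolvent (initial).
  Fenton: +70+30 → 100 ≥ 80
  Grove: +40 → 40 < 110
  Kent: +65 → 65 ≥ 30
  Morley: +60 → 60 < 110
Round 2 — Fenton, Kent become insolvent.
  Pike: +70 → 70 ≥ 70
Round 3 — Pike becomes insolvent.
  Hale: +30 → 30 < 110
  Morley: +65 → 125 ≥ 110
Round 4 — Morley becomes insolvent.
  Grove: +50 → 90 < 110
No further insolvencies.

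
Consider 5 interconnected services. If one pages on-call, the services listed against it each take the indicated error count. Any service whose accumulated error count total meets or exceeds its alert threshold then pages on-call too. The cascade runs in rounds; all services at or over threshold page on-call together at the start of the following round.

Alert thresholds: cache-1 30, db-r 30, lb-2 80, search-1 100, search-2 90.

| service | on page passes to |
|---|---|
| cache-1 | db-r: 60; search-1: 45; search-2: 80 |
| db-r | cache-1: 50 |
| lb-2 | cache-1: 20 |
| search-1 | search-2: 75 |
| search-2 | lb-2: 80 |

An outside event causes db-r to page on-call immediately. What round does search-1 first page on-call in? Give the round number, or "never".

Round 1 — db-r pages on-call (initial).
  cache-1: +50 → 50 ≥ 30
Round 2 — cache-1 pages on-call.
  search-1: +45 → 45 < 100
  search-2: +80 → 80 < 90
No further pages.

never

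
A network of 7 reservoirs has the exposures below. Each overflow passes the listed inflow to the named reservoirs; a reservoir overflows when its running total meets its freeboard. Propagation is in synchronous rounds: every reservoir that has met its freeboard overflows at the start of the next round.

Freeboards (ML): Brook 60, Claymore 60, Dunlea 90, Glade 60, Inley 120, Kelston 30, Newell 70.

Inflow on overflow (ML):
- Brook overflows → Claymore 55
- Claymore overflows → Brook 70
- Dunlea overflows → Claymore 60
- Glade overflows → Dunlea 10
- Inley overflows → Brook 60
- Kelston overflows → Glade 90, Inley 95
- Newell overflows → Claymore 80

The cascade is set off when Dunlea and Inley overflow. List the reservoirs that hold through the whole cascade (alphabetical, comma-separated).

Round 1 — Dunlea, Inley overflow (initial).
  Brook: +60 → 60 ≥ 60
  Claymore: +60 → 60 ≥ 60
Round 2 — Brook, Claymore overflow.
No further overflows.

Glade, Kelston, Newell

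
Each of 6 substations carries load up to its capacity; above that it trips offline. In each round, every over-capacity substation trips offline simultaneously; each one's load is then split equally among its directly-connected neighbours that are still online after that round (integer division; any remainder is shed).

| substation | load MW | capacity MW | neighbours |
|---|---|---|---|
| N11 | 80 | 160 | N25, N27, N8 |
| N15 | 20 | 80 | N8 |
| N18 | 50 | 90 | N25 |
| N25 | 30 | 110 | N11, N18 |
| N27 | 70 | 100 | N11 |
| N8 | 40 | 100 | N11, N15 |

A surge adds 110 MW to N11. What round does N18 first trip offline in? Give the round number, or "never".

Round 1 — N11 at 190 > 160. N11 trips offline.
  N11 sheds 190 MW to N25, N27, N8: 63 each (1 lost).
    N25: 30+63 = 93 ≤ 110
    N27: 70+63 = 133 > 100
    N8: 40+63 = 103 > 100
Round 2 — N27, N8 trip offline.
  N27 sheds 133 MW: no online neighbours, lost.
  N8 sheds 103 MW to N15: 103 each.
    N15: 20+103 = 123 > 80
Round 3 — N15 trips offline.
  N15 sheds 123 MW: no online neighbours, lost.
No further trips.

never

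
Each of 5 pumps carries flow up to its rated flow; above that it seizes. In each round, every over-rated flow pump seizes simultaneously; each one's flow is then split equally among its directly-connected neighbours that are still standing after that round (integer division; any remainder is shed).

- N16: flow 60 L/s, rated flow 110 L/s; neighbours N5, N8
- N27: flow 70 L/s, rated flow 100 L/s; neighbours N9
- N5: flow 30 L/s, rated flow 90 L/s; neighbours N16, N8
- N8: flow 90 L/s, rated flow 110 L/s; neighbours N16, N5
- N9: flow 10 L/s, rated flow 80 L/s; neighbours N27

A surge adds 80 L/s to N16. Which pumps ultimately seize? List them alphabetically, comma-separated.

N16, N5, N8

Round 1 — N16 at 140 > 110. N16 seizes.
  N16 sheds 140 L/s to N5, N8: 70 each.
    N5: 30+70 = 100 > 90
    N8: 90+70 = 160 > 110
Round 2 — N5, N8 seize.
  N5 sheds 100 L/s: no online neighbours, lost.
  N8 sheds 160 L/s: no online neighbours, lost.
No further seizures.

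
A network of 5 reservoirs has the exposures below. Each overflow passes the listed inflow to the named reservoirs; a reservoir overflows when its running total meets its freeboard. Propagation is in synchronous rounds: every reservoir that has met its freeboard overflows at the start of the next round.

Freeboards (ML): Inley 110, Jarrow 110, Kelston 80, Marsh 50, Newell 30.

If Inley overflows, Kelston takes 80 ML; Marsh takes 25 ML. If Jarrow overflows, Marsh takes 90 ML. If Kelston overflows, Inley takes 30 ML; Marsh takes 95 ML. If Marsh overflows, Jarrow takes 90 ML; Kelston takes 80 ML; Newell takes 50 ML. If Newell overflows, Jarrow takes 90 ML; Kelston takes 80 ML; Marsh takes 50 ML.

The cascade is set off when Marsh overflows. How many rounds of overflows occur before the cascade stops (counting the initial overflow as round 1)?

Round 1 — Marsh overflows (initial).
  Jarrow: +90 → 90 < 110
  Kelston: +80 → 80 ≥ 80
  Newell: +50 → 50 ≥ 30
Round 2 — Kelston, Newell overflow.
  Inley: +30 → 30 < 110
  Jarrow: +90 → 180 ≥ 110
Round 3 — Jarrow overflows.
No further overflows.

3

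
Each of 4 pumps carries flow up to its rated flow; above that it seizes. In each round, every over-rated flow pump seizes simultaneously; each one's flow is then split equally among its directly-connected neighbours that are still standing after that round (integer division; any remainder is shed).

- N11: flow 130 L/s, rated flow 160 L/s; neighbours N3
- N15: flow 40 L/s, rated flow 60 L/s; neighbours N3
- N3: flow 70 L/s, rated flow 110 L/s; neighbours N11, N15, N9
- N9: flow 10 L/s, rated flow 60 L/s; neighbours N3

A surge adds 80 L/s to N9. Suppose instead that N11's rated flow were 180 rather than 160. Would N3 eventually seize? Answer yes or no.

With N11's rated flow at 180:
Round 1 — N9 at 90 > 60. N9 seizes.
  N9 sheds 90 L/s to N3: 90 each.
    N3: 70+90 = 160 > 110
Round 2 — N3 seizes.
  N3 sheds 160 L/s to N11, N15: 80 each.
    N11: 130+80 = 210 > 180
    N15: 40+80 = 120 > 60
Round 3 — N11, N15 seize.
  N11 sheds 210 L/s: no online neighbours, lost.
  N15 sheds 120 L/s: no online neighbours, lost.
No further seizures.

yes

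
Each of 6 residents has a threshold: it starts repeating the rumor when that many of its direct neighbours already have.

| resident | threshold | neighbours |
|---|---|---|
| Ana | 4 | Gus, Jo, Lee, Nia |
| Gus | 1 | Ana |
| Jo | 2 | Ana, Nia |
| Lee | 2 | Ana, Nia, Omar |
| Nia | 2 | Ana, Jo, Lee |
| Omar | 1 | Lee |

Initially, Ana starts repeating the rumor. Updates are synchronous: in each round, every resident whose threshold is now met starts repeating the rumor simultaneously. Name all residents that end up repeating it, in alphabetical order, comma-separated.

Round 1 — Ana starts repeating the rumor (initial).
Round 2 — checking thresholds:
  Gus: 1 of 1 neighbours ≥ 1, starts repeating the rumor.
  Jo: 1 of 2 neighbours < 2, below threshold.
  Lee: 1 of 3 neighbours < 2, below threshold.
  Nia: 1 of 3 neighbours < 2, below threshold.
Round 3 — no new spreads; cascade stops.

Ana, Gus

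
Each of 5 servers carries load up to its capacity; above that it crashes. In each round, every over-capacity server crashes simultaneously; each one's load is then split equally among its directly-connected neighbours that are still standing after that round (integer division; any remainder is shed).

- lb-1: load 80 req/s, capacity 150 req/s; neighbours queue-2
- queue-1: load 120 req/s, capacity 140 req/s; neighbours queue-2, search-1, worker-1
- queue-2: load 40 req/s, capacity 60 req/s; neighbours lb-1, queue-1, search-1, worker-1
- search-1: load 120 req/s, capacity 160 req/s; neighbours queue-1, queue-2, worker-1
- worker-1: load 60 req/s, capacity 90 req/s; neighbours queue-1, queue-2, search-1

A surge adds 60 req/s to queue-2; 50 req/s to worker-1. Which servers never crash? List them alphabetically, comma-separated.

lb-1

Round 1 — queue-2 at 100 > 60; worker-1 at 110 > 90. queue-2, worker-1 crash.
  queue-2 sheds 100 req/s to lb-1, queue-1, search-1: 33 each (1 lost).
    lb-1: 80+33 = 113 ≤ 150
    queue-1: 120+33 = 153 > 140
    search-1: 120+33 = 153 ≤ 160
  worker-1 sheds 110 req/s to queue-1, search-1: 55 each.
    queue-1: 153+55 = 208 > 140
    search-1: 153+55 = 208 > 160
Round 2 — queue-1, search-1 crash.
  queue-1 sheds 208 req/s: no online neighbours, lost.
  search-1 sheds 208 req/s: no online neighbours, lost.
No further crashes.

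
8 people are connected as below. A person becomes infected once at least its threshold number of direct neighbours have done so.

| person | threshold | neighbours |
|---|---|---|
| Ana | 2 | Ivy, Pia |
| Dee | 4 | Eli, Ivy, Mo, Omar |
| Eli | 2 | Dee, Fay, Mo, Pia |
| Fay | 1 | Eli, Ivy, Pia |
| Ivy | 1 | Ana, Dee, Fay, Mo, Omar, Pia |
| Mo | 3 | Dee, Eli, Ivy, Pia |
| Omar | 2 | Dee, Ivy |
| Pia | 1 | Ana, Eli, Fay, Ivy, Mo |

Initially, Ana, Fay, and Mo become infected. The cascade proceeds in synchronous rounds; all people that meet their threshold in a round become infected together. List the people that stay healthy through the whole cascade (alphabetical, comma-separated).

Round 1 — Ana, Fay, Mo become infected (initial).
Round 2 — checking thresholds:
  Dee: 1 of 4 neighbours < 4, below threshold.
  Eli: 2 of 4 neighbours ≥ 2, becomes infected.
  Ivy: 3 of 6 neighbours ≥ 1, becomes infected.
  Pia: 3 of 5 neighbours ≥ 1, becomes infected.
Round 3 — no new infections; cascade stops.

Dee, Omar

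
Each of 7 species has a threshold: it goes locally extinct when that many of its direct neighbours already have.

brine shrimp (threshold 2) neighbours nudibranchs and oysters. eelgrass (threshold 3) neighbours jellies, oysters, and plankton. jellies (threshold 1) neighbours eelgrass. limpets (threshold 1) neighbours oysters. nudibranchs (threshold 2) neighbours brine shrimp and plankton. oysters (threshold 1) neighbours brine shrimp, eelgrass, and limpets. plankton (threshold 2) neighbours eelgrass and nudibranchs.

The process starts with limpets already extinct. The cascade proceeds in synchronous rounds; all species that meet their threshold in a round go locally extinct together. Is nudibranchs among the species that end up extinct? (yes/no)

no

Round 1 — limpets goes locally extinct (initial).
Round 2 — checking thresholds:
  oysters: 1 of 3 neighbours ≥ 1, goes locally extinct.
Round 3 — no new extinctions; cascade stops.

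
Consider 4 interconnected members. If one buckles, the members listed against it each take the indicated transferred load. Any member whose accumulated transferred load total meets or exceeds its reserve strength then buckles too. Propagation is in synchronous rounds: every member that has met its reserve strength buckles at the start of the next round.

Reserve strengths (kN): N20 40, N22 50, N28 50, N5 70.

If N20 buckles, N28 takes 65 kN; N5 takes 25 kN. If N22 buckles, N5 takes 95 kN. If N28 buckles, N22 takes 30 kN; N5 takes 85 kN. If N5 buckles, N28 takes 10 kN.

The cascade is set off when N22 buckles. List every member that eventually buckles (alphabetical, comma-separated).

Round 1 — N22 buckles (initial).
  N5: +95 → 95 ≥ 70
Round 2 — N5 buckles.
  N28: +10 → 10 < 50
No further bucklings.

N22, N5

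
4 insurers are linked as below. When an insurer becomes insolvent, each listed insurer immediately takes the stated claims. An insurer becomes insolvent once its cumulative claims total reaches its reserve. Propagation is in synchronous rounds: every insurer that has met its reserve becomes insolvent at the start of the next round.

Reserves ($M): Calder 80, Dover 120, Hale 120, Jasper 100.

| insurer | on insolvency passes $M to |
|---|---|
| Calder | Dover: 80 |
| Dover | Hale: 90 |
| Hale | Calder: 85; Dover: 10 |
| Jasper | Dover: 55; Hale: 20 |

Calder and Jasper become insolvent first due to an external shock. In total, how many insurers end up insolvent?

Round 1 — Calder, Jasper become insolvent (initial).
  Dover: +80+55 → 135 ≥ 120
  Hale: +20 → 20 < 120
Round 2 — Dover becomes insolvent.
  Hale: +90 → 110 < 120
No further insolvencies.

3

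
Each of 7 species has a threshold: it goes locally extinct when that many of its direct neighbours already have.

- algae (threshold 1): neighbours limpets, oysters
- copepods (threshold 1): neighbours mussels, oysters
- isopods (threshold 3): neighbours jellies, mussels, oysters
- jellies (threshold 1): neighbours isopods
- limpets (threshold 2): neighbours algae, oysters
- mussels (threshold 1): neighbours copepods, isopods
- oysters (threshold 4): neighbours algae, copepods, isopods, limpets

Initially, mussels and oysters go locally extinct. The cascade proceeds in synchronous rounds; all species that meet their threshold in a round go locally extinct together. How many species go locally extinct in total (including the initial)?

Round 1 — mussels, oysters go locally extinct (initial).
Round 2 — checking thresholds:
  algae: 1 of 2 neighbours ≥ 1, goes locally extinct.
  copepods: 2 of 2 neighbours ≥ 1, goes locally extinct.
  isopods: 2 of 3 neighbours < 3, not yet.
  limpets: 1 of 2 neighbours < 2, not yet.
Round 3 — checking thresholds:
  isopods: 2 of 3 neighbours < 3, not yet.
  limpets: 2 of 2 neighbours ≥ 2, goes locally extinct.
Round 4 — no new extinctions; cascade stops.

5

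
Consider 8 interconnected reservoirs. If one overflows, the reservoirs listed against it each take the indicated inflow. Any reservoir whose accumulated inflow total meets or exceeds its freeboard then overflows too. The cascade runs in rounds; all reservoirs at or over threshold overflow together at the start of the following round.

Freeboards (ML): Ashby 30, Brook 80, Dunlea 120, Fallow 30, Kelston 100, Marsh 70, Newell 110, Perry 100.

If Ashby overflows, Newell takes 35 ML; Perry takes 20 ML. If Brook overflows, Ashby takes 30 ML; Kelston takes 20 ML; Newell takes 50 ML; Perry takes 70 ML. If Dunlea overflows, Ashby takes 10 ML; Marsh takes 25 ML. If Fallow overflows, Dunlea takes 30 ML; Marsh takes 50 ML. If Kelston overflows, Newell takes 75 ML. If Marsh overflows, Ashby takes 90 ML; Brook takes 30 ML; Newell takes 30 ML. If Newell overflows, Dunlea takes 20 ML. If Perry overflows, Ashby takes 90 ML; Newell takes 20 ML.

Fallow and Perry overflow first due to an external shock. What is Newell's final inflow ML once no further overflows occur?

Round 1 — Fallow, Perry overflow (initial).
  Ashby: +90 → 90 ≥ 30
  Dunlea: +30 → 30 < 120
  Marsh: +50 → 50 < 70
  Newell: +20 → 20 < 110
Round 2 — Ashby overflows.
  Newell: +35 → 55 < 110
No further overflows.

55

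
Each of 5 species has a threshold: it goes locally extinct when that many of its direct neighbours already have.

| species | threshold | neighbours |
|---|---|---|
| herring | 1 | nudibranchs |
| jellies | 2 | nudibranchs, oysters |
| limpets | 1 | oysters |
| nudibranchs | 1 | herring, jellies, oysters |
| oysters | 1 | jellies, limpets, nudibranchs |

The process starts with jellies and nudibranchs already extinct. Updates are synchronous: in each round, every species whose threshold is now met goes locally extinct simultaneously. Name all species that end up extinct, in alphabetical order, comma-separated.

Round 1 — jellies, nudibranchs go locally extinct (initial).
Round 2 — checking thresholds:
  herring: 1 of 1 neighbours ≥ 1, goes locally extinct.
  oysters: 2 of 3 neighbours ≥ 1, goes locally extinct.
Round 3 — checking thresholds:
  limpets: 1 of 1 neighbours ≥ 1, goes locally extinct.
Round 4 — no new extinctions; cascade stops.

herring, jellies, limpets, nudibranchs, oysters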